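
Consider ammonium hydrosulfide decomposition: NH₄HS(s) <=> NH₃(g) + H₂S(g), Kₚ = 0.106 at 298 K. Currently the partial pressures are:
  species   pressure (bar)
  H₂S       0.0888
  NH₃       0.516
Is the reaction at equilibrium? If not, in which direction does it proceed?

(NH₄HS is a pure solid — omitted from Qₚ.)
Qₚ = P(NH₃)·P(H₂S) = (0.516)·(0.0888) = 0.0458
Qₚ = 0.0458 < Kₚ = 0.106, so the forward reaction proceeds.

toward products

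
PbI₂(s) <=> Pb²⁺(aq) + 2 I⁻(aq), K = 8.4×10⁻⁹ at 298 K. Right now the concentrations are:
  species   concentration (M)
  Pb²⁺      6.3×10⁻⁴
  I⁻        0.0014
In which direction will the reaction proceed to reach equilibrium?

toward products

(PbI₂ is a pure solid — omitted from Q.)
Q = [Pb²⁺]·[I⁻]² = (6.3×10⁻⁴)·(0.0014)² = 1.2×10⁻⁹
Q = 1.2×10⁻⁹ < K = 8.4×10⁻⁹, so the forward reaction proceeds.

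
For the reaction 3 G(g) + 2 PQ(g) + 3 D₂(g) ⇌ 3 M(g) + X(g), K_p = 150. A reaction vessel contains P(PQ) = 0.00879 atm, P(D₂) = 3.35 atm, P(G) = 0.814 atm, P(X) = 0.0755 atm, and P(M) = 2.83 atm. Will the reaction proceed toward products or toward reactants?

Q_p = P(M)³·P(X) / (P(G)³·P(PQ)²·P(D₂)³) = (2.83)³·(0.0755) / ((0.814)³·(0.00879)²·(3.35)³) = 1090
Q_p = 1090 > K_p = 150, so the reverse reaction proceeds.

to the left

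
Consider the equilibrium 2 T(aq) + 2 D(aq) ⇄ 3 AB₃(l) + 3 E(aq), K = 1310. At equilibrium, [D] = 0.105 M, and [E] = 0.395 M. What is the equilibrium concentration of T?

[T] = 0.0653 M

(AB₃ is a pure liquid — omitted from K.)
At equilibrium, K = [E]³ / ([T]²·[D]²) = 1310.
(0.395)³ / (([T])²·(0.105)²) = 1310
[T]² = 0.00427 ⇒ [T] = 0.0653 M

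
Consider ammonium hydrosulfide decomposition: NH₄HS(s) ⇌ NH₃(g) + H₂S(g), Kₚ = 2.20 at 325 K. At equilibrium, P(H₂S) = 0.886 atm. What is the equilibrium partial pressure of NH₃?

(NH₄HS is a pure solid — omitted from Kₚ.)
At equilibrium, Kₚ = P(NH₃)·P(H₂S) = 2.20.
(P(NH₃))·(0.886) = 2.20
P(NH₃) = 2.48 atm

P(NH₃) = 2.48 atm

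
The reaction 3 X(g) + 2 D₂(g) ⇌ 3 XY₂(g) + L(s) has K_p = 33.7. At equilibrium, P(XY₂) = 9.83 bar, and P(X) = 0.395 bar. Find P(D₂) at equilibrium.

(L is a pure solid — omitted from K_p.)
At equilibrium, K_p = P(XY₂)³ / (P(X)³·P(D₂)²) = 33.7.
(9.83)³ / ((0.395)³·(P(D₂))²) = 33.7
P(D₂)² = 457 ⇒ P(D₂) = 21.4 bar

P(D₂) = 21.4 bar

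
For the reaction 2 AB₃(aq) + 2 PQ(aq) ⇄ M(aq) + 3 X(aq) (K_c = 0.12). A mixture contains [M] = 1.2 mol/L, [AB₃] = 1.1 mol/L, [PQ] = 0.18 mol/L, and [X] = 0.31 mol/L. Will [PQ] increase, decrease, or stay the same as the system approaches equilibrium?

increase

Q_c = [M]·[X]³ / ([AB₃]²·[PQ]²) = (1.2)·(0.31)³ / ((1.1)²·(0.18)²) = 0.91
Q_c = 0.91 > K_c = 0.12: net reverse reaction.
PQ is a reactant, so it increases.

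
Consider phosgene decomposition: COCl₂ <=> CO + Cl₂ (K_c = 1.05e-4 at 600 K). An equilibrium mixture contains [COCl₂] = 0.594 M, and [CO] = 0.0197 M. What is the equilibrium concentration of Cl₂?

[Cl₂] = 0.00317 M

At equilibrium, K_c = [CO]·[Cl₂] / [COCl₂] = 1.05e-4.
(0.0197)·([Cl₂]) / (0.594) = 1.05e-4
[Cl₂] = 0.00317 M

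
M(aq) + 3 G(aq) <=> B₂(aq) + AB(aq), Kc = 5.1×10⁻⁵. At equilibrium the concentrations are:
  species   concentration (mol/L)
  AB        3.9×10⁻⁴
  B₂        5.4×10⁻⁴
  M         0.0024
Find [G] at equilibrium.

At equilibrium, Kc = [B₂]·[AB] / ([M]·[G]³) = 5.1×10⁻⁵.
(5.4×10⁻⁴)·(3.9×10⁻⁴) / ((0.0024)·([G])³) = 5.1×10⁻⁵
[G]³ = 1.72 ⇒ [G] = 1.2 mol/L

[G] = 1.2 mol/L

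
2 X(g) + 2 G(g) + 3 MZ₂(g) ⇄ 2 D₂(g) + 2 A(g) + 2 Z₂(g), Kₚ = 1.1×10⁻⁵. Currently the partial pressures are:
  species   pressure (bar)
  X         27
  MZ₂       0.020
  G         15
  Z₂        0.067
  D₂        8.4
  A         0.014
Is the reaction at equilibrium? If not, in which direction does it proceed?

toward reactants

Qₚ = P(D₂)²·P(A)²·P(Z₂)² / (P(X)²·P(G)²·P(MZ₂)³) = (8.4)²·(0.014)²·(0.067)² / ((27)²·(15)²·(0.020)³) = 4.7×10⁻⁵
Qₚ = 4.7×10⁻⁵ > Kₚ = 1.1×10⁻⁵, so the reverse reaction proceeds.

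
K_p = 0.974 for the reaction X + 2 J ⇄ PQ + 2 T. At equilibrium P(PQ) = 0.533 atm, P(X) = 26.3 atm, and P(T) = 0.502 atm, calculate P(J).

At equilibrium, K_p = P(PQ)·P(T)² / (P(X)·P(J)²) = 0.974.
(0.533)·(0.502)² / ((26.3)·(P(J))²) = 0.974
P(J)² = 0.00524 ⇒ P(J) = 0.0724 atm

P(J) = 0.0724 atm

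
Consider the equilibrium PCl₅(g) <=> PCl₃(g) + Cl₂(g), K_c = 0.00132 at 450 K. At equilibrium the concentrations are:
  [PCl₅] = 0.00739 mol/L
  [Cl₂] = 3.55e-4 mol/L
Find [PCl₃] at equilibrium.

[PCl₃] = 0.0275 mol/L

At equilibrium, K_c = [PCl₃]·[Cl₂] / [PCl₅] = 0.00132.
([PCl₃])·(3.55e-4) / (0.00739) = 0.00132
[PCl₃] = 0.0275 mol/L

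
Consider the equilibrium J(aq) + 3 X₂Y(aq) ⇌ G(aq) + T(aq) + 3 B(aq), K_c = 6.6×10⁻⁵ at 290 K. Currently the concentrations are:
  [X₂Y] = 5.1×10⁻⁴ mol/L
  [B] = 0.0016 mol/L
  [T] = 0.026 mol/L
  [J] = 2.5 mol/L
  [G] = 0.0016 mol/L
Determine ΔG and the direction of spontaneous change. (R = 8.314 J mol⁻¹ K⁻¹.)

ΔG = 4.95 kJ/mol; the forward reaction is non-spontaneous

Q_c = [G]·[T]·[B]³ / ([J]·[X₂Y]³) = (0.0016)·(0.026)·(0.0016)³ / ((2.5)·(5.1×10⁻⁴)³) = 5.14×10⁻⁴
ΔG = RT ln(Q_c/K_c) = (8.314 J mol⁻¹ K⁻¹)(290 K) × ln(5.14×10⁻⁴/6.6×10⁻⁵)
   = (2.411 kJ/mol)(2.053) = 4.95 kJ/mol
ΔG > 0, so the forward reaction is non-spontaneous (proceeds in reverse).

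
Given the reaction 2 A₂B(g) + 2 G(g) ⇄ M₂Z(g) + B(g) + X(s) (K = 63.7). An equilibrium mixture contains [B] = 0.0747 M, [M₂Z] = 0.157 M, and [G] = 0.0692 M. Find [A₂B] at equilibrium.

(X is a pure solid — omitted from K.)
At equilibrium, K = [M₂Z]·[B] / ([A₂B]²·[G]²) = 63.7.
(0.157)·(0.0747) / (([A₂B])²·(0.0692)²) = 63.7
[A₂B]² = 0.0384 ⇒ [A₂B] = 0.196 M

[A₂B] = 0.196 M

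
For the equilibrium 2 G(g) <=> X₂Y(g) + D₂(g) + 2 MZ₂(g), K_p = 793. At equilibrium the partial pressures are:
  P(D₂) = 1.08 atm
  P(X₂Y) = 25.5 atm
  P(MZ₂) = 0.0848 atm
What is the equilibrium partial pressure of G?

At equilibrium, K_p = P(X₂Y)·P(D₂)·P(MZ₂)² / P(G)² = 793.
(25.5)·(1.08)·(0.0848)² / (P(G))² = 793
P(G)² = 2.50e-4 ⇒ P(G) = 0.0158 atm

P(G) = 0.0158 atm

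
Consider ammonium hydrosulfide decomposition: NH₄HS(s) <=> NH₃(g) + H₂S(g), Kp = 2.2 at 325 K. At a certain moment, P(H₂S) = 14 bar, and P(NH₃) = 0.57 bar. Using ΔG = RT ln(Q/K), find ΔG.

ΔG = 3.48 kJ/mol

(NH₄HS is a pure solid — omitted from Qp.)
Qp = P(NH₃)·P(H₂S) = (0.57)·(14) = 7.98
ΔG = RT ln(Qp/Kp) = (8.314 J mol⁻¹ K⁻¹)(325 K) × ln(7.98/2.2)
   = (2.702 kJ/mol)(1.288) = 3.48 kJ/mol
ΔG > 0, so the forward reaction is non-spontaneous (proceeds in reverse).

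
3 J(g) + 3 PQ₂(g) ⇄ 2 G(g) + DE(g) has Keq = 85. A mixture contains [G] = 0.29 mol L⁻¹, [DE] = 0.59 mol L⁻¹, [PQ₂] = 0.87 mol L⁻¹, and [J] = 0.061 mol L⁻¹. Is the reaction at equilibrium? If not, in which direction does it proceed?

Q = [G]²·[DE] / ([J]³·[PQ₂]³) = (0.29)²·(0.59) / ((0.061)³·(0.87)³) = 330
Q = 330 > Keq = 85, so the reverse reaction proceeds.

reverse (toward reactants)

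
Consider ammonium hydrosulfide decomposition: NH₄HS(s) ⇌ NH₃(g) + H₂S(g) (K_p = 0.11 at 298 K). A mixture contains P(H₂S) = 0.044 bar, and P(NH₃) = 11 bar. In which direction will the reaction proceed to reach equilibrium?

(NH₄HS is a pure solid — omitted from Q_p.)
Q_p = P(NH₃)·P(H₂S) = (11)·(0.044) = 0.48
Q_p = 0.48 > K_p = 0.11, so the reverse reaction proceeds.

in the reverse direction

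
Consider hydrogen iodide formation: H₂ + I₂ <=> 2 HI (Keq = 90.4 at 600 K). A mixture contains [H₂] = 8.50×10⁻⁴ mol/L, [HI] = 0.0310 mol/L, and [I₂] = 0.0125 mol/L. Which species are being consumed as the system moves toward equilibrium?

Q = [HI]² / ([H₂]·[I₂]) = (0.0310)² / ((8.50×10⁻⁴)·(0.0125)) = 90.4
Q = 90.4 = Keq; the system is at equilibrium.

none (at equilibrium)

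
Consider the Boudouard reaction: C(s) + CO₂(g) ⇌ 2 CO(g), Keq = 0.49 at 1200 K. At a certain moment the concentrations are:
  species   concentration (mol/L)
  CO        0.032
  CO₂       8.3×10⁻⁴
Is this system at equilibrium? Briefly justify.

(C is a pure solid — omitted from Q.)
Q = [CO]² / [CO₂] = (0.032)² / (8.3×10⁻⁴) = 1.2
Q = 1.2 > Keq = 0.49: net reverse reaction.

no; Q > K, reaction proceeds in reverse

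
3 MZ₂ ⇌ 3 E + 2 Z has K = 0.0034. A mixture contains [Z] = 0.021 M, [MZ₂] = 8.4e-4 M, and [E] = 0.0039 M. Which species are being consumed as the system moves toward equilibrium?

Q = [E]³·[Z]² / [MZ₂]³ = (0.0039)³·(0.021)² / (8.4e-4)³ = 0.044
Q = 0.044 > K = 0.0034: net reverse reaction.

E, Z (products)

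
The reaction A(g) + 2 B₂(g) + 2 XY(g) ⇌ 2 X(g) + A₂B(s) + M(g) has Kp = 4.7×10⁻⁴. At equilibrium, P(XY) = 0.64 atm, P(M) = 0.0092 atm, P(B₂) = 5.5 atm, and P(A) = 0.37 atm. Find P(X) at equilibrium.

(A₂B is a pure solid — omitted from Kp.)
At equilibrium, Kp = P(X)²·P(M) / (P(A)·P(B₂)²·P(XY)²) = 4.7×10⁻⁴.
(P(X))²·(0.0092) / ((0.37)·(5.5)²·(0.64)²) = 4.7×10⁻⁴
P(X)² = 0.234 ⇒ P(X) = 0.48 atm

P(X) = 0.48 atm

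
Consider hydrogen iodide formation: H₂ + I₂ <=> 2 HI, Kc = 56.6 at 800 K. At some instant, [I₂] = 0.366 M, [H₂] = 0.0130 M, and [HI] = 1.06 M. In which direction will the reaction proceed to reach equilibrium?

Qc = [HI]² / ([H₂]·[I₂]) = (1.06)² / ((0.0130)·(0.366)) = 236
Qc = 236 > Kc = 56.6, so the reverse reaction proceeds.

toward reactants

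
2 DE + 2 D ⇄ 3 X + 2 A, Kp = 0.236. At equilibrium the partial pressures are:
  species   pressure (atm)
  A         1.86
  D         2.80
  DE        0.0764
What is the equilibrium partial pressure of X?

At equilibrium, Kp = P(X)³·P(A)² / (P(DE)²·P(D)²) = 0.236.
(P(X))³·(1.86)² / ((0.0764)²·(2.80)²) = 0.236
P(X)³ = 0.00312 ⇒ P(X) = 0.146 atm

P(X) = 0.146 atm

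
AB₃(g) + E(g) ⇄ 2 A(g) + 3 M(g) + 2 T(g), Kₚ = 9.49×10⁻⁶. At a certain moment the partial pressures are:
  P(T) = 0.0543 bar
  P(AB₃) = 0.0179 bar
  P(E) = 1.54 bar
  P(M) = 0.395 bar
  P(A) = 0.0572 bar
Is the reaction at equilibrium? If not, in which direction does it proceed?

to the left

Qₚ = P(A)²·P(M)³·P(T)² / (P(AB₃)·P(E)) = (0.0572)²·(0.395)³·(0.0543)² / ((0.0179)·(1.54)) = 2.16×10⁻⁵
Qₚ = 2.16×10⁻⁵ > Kₚ = 9.49×10⁻⁶, so the reverse reaction proceeds.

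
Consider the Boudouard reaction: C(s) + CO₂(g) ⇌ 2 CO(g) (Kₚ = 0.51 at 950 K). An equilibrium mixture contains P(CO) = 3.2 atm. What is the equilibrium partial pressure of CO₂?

P(CO₂) = 20 atm

(C is a pure solid — omitted from Kₚ.)
At equilibrium, Kₚ = P(CO)² / P(CO₂) = 0.51.
(3.2)² / (P(CO₂)) = 0.51
P(CO₂) = 20.1 = 20 atm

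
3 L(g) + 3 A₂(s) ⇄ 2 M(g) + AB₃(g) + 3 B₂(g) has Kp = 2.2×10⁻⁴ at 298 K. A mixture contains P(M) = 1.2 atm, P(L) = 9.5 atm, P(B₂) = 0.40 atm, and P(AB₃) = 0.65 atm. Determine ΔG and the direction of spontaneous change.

ΔG = -2.84 kJ/mol; the forward reaction is spontaneous

(A₂ is a pure solid — omitted from Qp.)
Qp = P(M)²·P(AB₃)·P(B₂)³ / P(L)³ = (1.2)²·(0.65)·(0.40)³ / (9.5)³ = 6.99×10⁻⁵
ΔG = RT ln(Qp/Kp) = (8.314 J mol⁻¹ K⁻¹)(298 K) × ln(6.99×10⁻⁵/2.2×10⁻⁴)
   = (2.478 kJ/mol)(-1.147) = -2.84 kJ/mol
ΔG < 0, so the forward reaction is spontaneous (proceeds forward).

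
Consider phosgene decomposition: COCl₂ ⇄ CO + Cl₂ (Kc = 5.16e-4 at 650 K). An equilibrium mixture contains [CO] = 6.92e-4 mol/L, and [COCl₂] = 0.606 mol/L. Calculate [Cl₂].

[Cl₂] = 0.452 mol/L

At equilibrium, Kc = [CO]·[Cl₂] / [COCl₂] = 5.16e-4.
(6.92e-4)·([Cl₂]) / (0.606) = 5.16e-4
[Cl₂] = 0.452 mol/L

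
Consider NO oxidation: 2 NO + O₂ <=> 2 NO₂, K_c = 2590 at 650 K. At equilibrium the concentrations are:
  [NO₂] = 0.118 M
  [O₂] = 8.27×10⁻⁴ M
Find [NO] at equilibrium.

[NO] = 0.0806 M

At equilibrium, K_c = [NO₂]² / ([NO]²·[O₂]) = 2590.
(0.118)² / (([NO])²·(8.27×10⁻⁴)) = 2590
[NO]² = 0.00650 ⇒ [NO] = 0.0806 M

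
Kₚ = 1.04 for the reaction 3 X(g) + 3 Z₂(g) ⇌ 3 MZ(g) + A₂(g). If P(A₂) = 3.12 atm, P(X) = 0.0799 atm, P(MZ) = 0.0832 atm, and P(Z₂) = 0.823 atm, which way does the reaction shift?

Qₚ = P(MZ)³·P(A₂) / (P(X)³·P(Z₂)³) = (0.0832)³·(3.12) / ((0.0799)³·(0.823)³) = 6.32
Qₚ = 6.32 > Kₚ = 1.04, so the reverse reaction proceeds.

in the reverse direction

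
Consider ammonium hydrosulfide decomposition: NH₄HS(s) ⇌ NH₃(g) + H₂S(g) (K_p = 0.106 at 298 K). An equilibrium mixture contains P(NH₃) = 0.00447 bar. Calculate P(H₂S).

P(H₂S) = 23.7 bar

(NH₄HS is a pure solid — omitted from K_p.)
At equilibrium, K_p = P(NH₃)·P(H₂S) = 0.106.
(0.00447)·(P(H₂S)) = 0.106
P(H₂S) = 23.7 bar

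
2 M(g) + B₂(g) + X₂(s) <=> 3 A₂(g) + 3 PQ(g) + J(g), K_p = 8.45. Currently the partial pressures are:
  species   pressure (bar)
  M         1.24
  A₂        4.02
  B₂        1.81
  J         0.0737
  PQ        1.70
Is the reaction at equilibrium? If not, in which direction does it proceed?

(X₂ is a pure solid — omitted from Q_p.)
Q_p = P(A₂)³·P(PQ)³·P(J) / (P(M)²·P(B₂)) = (4.02)³·(1.70)³·(0.0737) / ((1.24)²·(1.81)) = 8.45
Q_p = 8.45 = K_p, so the system is already at equilibrium.

no net change (already at equilibrium)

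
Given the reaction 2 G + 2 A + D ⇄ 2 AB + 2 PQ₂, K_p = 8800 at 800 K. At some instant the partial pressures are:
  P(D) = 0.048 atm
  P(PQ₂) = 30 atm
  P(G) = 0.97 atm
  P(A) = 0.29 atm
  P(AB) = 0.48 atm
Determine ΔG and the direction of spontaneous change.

ΔG = 12.1 kJ/mol; the forward reaction is non-spontaneous

Q_p = P(AB)²·P(PQ₂)² / (P(G)²·P(A)²·P(D)) = (0.48)²·(30)² / ((0.97)²·(0.29)²·(0.048)) = 54600
ΔG = RT ln(Q_p/K_p) = (8.314 J mol⁻¹ K⁻¹)(800 K) × ln(54600/8800)
   = (6.651 kJ/mol)(1.825) = 12.1 kJ/mol
ΔG > 0, so the forward reaction is non-spontaneous (proceeds in reverse).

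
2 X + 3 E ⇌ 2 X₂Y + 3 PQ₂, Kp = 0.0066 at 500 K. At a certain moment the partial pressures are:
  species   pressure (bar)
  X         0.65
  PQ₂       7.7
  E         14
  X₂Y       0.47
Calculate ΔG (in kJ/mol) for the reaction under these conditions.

Qp = P(X₂Y)²·P(PQ₂)³ / (P(X)²·P(E)³) = (0.47)²·(7.7)³ / ((0.65)²·(14)³) = 0.0870
ΔG = RT ln(Qp/Kp) = (8.314 J mol⁻¹ K⁻¹)(500 K) × ln(0.0870/0.0066)
   = (4.157 kJ/mol)(2.579) = 10.7 kJ/mol
ΔG > 0, so the forward reaction is non-spontaneous (proceeds in reverse).

ΔG = 10.7 kJ/mol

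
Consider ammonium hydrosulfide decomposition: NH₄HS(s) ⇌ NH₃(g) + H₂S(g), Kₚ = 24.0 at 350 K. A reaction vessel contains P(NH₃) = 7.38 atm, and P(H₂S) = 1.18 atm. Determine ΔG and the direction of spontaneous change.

(NH₄HS is a pure solid — omitted from Qₚ.)
Qₚ = P(NH₃)·P(H₂S) = (7.38)·(1.18) = 8.71
ΔG = RT ln(Qₚ/Kₚ) = (8.314 J mol⁻¹ K⁻¹)(350 K) × ln(8.71/24.0)
   = (2.910 kJ/mol)(-1.014) = -2.95 kJ/mol
ΔG < 0, so the forward reaction is spontaneous (proceeds forward).

ΔG = -2.95 kJ/mol; the forward reaction is spontaneous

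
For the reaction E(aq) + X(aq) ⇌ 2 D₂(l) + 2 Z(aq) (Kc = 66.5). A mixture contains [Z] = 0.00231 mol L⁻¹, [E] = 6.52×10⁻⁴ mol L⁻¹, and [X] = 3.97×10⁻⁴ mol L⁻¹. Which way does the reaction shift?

in the forward direction

(D₂ is a pure liquid — omitted from Qc.)
Qc = [Z]² / ([E]·[X]) = (0.00231)² / ((6.52×10⁻⁴)·(3.97×10⁻⁴)) = 20.6
Qc = 20.6 < Kc = 66.5, so the forward reaction proceeds.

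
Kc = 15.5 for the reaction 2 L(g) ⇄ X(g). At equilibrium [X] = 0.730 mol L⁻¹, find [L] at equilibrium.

At equilibrium, Kc = [X] / [L]² = 15.5.
(0.730) / ([L])² = 15.5
[L]² = 0.0471 ⇒ [L] = 0.217 mol L⁻¹

[L] = 0.217 mol L⁻¹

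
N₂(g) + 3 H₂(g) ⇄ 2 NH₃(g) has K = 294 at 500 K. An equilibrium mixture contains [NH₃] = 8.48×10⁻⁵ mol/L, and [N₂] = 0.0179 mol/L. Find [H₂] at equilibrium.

[H₂] = 0.00111 mol/L

At equilibrium, K = [NH₃]² / ([N₂]·[H₂]³) = 294.
(8.48×10⁻⁵)² / ((0.0179)·([H₂])³) = 294
[H₂]³ = 1.37×10⁻⁹ ⇒ [H₂] = 0.00111 mol/L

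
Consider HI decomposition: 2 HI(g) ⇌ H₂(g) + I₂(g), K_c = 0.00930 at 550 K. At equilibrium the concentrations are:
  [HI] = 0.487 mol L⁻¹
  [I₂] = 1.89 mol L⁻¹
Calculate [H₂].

[H₂] = 0.00117 mol L⁻¹

At equilibrium, K_c = [H₂]·[I₂] / [HI]² = 0.00930.
([H₂])·(1.89) / (0.487)² = 0.00930
[H₂] = 0.00117 mol L⁻¹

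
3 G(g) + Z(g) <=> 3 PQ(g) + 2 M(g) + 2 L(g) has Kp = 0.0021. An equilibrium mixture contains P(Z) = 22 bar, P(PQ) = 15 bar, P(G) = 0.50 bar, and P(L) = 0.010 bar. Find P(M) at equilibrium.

At equilibrium, Kp = P(PQ)³·P(M)²·P(L)² / (P(G)³·P(Z)) = 0.0021.
(15)³·(P(M))²·(0.010)² / ((0.50)³·(22)) = 0.0021
P(M)² = 0.0171 ⇒ P(M) = 0.13 bar

P(M) = 0.13 bar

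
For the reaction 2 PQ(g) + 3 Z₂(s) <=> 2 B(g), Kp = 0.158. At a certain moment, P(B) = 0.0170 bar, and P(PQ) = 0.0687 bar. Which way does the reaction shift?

(Z₂ is a pure solid — omitted from Qp.)
Qp = P(B)² / P(PQ)² = (0.0170)² / (0.0687)² = 0.0612
Qp = 0.0612 < Kp = 0.158, so the forward reaction proceeds.

forward (toward products)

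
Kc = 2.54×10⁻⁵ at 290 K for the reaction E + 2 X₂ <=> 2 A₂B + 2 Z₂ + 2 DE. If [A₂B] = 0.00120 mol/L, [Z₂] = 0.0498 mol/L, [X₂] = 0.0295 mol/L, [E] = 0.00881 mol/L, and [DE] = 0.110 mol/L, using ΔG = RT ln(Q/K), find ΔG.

ΔG = -3.63 kJ/mol

Qc = [A₂B]²·[Z₂]²·[DE]² / ([E]·[X₂]²) = (0.00120)²·(0.0498)²·(0.110)² / ((0.00881)·(0.0295)²) = 5.64×10⁻⁶
ΔG = RT ln(Qc/Kc) = (8.314 J mol⁻¹ K⁻¹)(290 K) × ln(5.64×10⁻⁶/2.54×10⁻⁵)
   = (2.411 kJ/mol)(-1.505) = -3.63 kJ/mol
ΔG < 0, so the forward reaction is spontaneous (proceeds forward).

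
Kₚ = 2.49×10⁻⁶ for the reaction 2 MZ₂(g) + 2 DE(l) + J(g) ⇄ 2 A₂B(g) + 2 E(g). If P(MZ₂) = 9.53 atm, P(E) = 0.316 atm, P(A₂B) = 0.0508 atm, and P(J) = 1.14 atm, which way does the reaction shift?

no net change (already at equilibrium)

(DE is a pure liquid — omitted from Qₚ.)
Qₚ = P(A₂B)²·P(E)² / (P(MZ₂)²·P(J)) = (0.0508)²·(0.316)² / ((9.53)²·(1.14)) = 2.49×10⁻⁶
Qₚ = 2.49×10⁻⁶ = Kₚ, so the system is already at equilibrium.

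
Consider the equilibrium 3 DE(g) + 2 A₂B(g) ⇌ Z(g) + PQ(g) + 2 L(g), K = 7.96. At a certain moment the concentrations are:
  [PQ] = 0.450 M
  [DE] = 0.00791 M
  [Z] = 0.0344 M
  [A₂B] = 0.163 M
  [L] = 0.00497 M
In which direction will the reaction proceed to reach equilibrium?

Q = [Z]·[PQ]·[L]² / ([DE]³·[A₂B]²) = (0.0344)·(0.450)·(0.00497)² / ((0.00791)³·(0.163)²) = 29.1
Q = 29.1 > K = 7.96, so the reverse reaction proceeds.

to the left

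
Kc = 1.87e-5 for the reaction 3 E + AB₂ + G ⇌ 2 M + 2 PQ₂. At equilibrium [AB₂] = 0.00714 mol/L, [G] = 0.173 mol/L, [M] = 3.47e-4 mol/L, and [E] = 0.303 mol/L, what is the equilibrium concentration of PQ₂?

[PQ₂] = 0.0731 mol/L

At equilibrium, Kc = [M]²·[PQ₂]² / ([E]³·[AB₂]·[G]) = 1.87e-5.
(3.47e-4)²·([PQ₂])² / ((0.303)³·(0.00714)·(0.173)) = 1.87e-5
[PQ₂]² = 0.00534 ⇒ [PQ₂] = 0.0731 mol/L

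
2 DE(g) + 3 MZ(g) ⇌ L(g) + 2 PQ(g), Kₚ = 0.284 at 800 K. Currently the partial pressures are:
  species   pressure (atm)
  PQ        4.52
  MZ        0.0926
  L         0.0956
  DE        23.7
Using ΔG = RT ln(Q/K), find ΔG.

ΔG = 18.2 kJ/mol

Qₚ = P(L)·P(PQ)² / (P(DE)²·P(MZ)³) = (0.0956)·(4.52)² / ((23.7)²·(0.0926)³) = 4.38
ΔG = RT ln(Qₚ/Kₚ) = (8.314 J mol⁻¹ K⁻¹)(800 K) × ln(4.38/0.284)
   = (6.651 kJ/mol)(2.736) = 18.2 kJ/mol
ΔG > 0, so the forward reaction is non-spontaneous (proceeds in reverse).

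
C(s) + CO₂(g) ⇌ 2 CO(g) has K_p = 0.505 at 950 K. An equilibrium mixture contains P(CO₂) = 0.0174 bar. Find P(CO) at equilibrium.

P(CO) = 0.0937 bar

(C is a pure solid — omitted from K_p.)
At equilibrium, K_p = P(CO)² / P(CO₂) = 0.505.
(P(CO))² / (0.0174) = 0.505
P(CO)² = 0.00879 ⇒ P(CO) = 0.0937 bar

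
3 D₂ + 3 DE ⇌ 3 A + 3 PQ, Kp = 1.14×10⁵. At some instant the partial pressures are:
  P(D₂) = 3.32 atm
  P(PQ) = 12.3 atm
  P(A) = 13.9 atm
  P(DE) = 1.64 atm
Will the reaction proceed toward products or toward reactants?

forward (toward products)

Qp = P(A)³·P(PQ)³ / (P(D₂)³·P(DE)³) = (13.9)³·(12.3)³ / ((3.32)³·(1.64)³) = 31000
Qp = 31000 < Kp = 1.14×10⁵, so the forward reaction proceeds.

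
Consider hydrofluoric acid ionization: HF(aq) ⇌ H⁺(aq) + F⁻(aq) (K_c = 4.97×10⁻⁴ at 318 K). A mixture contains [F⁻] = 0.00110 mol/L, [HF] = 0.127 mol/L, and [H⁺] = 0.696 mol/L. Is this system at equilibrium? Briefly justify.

Q_c = [H⁺]·[F⁻] / [HF] = (0.696)·(0.00110) / (0.127) = 0.00603
Q_c = 0.00603 > K_c = 4.97×10⁻⁴: net reverse reaction.

no; Q > K, reaction proceeds in reverse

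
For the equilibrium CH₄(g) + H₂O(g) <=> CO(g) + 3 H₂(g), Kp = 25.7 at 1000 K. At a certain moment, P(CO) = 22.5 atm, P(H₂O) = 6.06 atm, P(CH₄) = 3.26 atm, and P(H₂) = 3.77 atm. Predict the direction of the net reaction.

to the left

Qp = P(CO)·P(H₂)³ / (P(CH₄)·P(H₂O)) = (22.5)·(3.77)³ / ((3.26)·(6.06)) = 61.0
Qp = 61.0 > Kp = 25.7, so the reverse reaction proceeds.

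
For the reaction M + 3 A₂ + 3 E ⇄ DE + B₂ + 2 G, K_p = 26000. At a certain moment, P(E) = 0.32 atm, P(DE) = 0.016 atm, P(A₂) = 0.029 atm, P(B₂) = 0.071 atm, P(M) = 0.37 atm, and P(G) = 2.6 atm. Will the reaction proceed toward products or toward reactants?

Q_p = P(DE)·P(B₂)·P(G)² / (P(M)·P(A₂)³·P(E)³) = (0.016)·(0.071)·(2.6)² / ((0.37)·(0.029)³·(0.32)³) = 26000
Q_p = 26000 = K_p, so the system is already at equilibrium.

at equilibrium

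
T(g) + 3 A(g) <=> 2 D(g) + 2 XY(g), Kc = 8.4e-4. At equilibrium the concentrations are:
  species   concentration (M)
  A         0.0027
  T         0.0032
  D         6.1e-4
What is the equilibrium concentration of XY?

[XY] = 3.8e-4 M

At equilibrium, Kc = [D]²·[XY]² / ([T]·[A]³) = 8.4e-4.
(6.1e-4)²·([XY])² / ((0.0032)·(0.0027)³) = 8.4e-4
[XY]² = 1.42e-7 ⇒ [XY] = 3.8e-4 M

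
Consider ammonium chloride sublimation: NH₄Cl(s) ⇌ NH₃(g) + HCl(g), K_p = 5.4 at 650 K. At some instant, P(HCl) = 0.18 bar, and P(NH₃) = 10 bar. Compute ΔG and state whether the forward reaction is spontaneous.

ΔG = -5.94 kJ/mol; the forward reaction is spontaneous

(NH₄Cl is a pure solid — omitted from Q_p.)
Q_p = P(NH₃)·P(HCl) = (10)·(0.18) = 1.80
ΔG = RT ln(Q_p/K_p) = (8.314 J mol⁻¹ K⁻¹)(650 K) × ln(1.80/5.4)
   = (5.404 kJ/mol)(-1.099) = -5.94 kJ/mol
ΔG < 0, so the forward reaction is spontaneous (proceeds forward).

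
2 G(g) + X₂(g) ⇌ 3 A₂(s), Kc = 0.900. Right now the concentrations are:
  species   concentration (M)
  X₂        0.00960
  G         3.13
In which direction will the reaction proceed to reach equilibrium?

in the reverse direction

(A₂ is a pure solid — omitted from Qc.)
Qc = 1 / ([G]²·[X₂]) = 1 / ((3.13)²·(0.00960)) = 10.6
Qc = 10.6 > Kc = 0.900, so the reverse reaction proceeds.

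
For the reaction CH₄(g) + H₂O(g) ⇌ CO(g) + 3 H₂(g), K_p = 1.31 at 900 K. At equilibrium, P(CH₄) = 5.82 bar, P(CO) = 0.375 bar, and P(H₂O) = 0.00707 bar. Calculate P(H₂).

At equilibrium, K_p = P(CO)·P(H₂)³ / (P(CH₄)·P(H₂O)) = 1.31.
(0.375)·(P(H₂))³ / ((5.82)·(0.00707)) = 1.31
P(H₂)³ = 0.144 ⇒ P(H₂) = 0.524 bar

P(H₂) = 0.524 bar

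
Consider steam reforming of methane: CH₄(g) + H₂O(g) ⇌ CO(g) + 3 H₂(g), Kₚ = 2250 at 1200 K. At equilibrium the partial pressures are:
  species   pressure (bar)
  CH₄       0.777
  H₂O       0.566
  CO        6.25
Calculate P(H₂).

At equilibrium, Kₚ = P(CO)·P(H₂)³ / (P(CH₄)·P(H₂O)) = 2250.
(6.25)·(P(H₂))³ / ((0.777)·(0.566)) = 2250
P(H₂)³ = 158 ⇒ P(H₂) = 5.41 bar

P(H₂) = 5.41 bar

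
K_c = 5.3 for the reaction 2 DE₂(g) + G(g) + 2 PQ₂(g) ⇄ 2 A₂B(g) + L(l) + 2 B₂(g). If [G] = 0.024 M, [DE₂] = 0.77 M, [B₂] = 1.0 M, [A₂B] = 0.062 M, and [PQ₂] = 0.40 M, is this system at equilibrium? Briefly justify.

no; Q < K, reaction proceeds forward

(L is a pure liquid — omitted from Q_c.)
Q_c = [A₂B]²·[B₂]² / ([DE₂]²·[G]·[PQ₂]²) = (0.062)²·(1.0)² / ((0.77)²·(0.024)·(0.40)²) = 1.7
Q_c = 1.7 < K_c = 5.3: net forward reaction.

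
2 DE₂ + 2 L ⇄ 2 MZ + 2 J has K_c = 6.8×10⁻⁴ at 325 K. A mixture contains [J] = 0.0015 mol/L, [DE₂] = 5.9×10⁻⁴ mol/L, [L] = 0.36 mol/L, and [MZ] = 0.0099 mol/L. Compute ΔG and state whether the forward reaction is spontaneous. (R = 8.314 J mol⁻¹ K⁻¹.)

ΔG = 5.33 kJ/mol; the forward reaction is non-spontaneous

Q_c = [MZ]²·[J]² / ([DE₂]²·[L]²) = (0.0099)²·(0.0015)² / ((5.9×10⁻⁴)²·(0.36)²) = 0.00489
ΔG = RT ln(Q_c/K_c) = (8.314 J mol⁻¹ K⁻¹)(325 K) × ln(0.00489/6.8×10⁻⁴)
   = (2.702 kJ/mol)(1.973) = 5.33 kJ/mol
ΔG > 0, so the forward reaction is non-spontaneous (proceeds in reverse).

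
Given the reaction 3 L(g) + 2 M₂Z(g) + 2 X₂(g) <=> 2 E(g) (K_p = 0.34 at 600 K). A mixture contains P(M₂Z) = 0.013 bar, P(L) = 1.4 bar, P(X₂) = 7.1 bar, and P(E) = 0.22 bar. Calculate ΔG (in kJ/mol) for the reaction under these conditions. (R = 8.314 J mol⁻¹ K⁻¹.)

Q_p = P(E)² / (P(L)³·P(M₂Z)²·P(X₂)²) = (0.22)² / ((1.4)³·(0.013)²·(7.1)²) = 2.07
ΔG = RT ln(Q_p/K_p) = (8.314 J mol⁻¹ K⁻¹)(600 K) × ln(2.07/0.34)
   = (4.988 kJ/mol)(1.806) = 9.01 kJ/mol
ΔG > 0, so the forward reaction is non-spontaneous (proceeds in reverse).

ΔG = 9.01 kJ/mol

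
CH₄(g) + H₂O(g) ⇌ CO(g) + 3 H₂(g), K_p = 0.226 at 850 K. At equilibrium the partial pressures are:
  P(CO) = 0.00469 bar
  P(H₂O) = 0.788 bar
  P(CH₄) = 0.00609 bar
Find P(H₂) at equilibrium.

At equilibrium, K_p = P(CO)·P(H₂)³ / (P(CH₄)·P(H₂O)) = 0.226.
(0.00469)·(P(H₂))³ / ((0.00609)·(0.788)) = 0.226
P(H₂)³ = 0.231 ⇒ P(H₂) = 0.614 bar

P(H₂) = 0.614 bar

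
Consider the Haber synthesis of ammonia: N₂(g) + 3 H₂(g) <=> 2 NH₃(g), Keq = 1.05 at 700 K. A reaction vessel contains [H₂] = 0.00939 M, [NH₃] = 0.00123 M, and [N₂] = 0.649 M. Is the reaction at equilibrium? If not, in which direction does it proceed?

in the reverse direction

Q = [NH₃]² / ([N₂]·[H₂]³) = (0.00123)² / ((0.649)·(0.00939)³) = 2.82
Q = 2.82 > Keq = 1.05, so the reverse reaction proceeds.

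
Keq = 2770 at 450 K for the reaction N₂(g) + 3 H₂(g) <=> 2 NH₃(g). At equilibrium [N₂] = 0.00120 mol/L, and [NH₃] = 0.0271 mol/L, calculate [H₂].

[H₂] = 0.0605 mol/L

At equilibrium, Keq = [NH₃]² / ([N₂]·[H₂]³) = 2770.
(0.0271)² / ((0.00120)·([H₂])³) = 2770
[H₂]³ = 2.21e-4 ⇒ [H₂] = 0.0605 mol/L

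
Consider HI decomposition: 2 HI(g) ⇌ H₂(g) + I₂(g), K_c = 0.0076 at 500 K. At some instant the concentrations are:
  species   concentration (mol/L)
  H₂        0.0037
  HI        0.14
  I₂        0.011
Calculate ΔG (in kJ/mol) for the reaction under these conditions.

Q_c = [H₂]·[I₂] / [HI]² = (0.0037)·(0.011) / (0.14)² = 0.00208
ΔG = RT ln(Q_c/K_c) = (8.314 J mol⁻¹ K⁻¹)(500 K) × ln(0.00208/0.0076)
   = (4.157 kJ/mol)(-1.296) = -5.39 kJ/mol
ΔG < 0, so the forward reaction is spontaneous (proceeds forward).

ΔG = -5.39 kJ/mol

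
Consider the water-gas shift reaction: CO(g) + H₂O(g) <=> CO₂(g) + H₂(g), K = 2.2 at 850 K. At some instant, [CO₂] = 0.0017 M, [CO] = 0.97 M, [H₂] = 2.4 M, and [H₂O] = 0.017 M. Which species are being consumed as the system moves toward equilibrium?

Q = [CO₂]·[H₂] / ([CO]·[H₂O]) = (0.0017)·(2.4) / ((0.97)·(0.017)) = 0.25
Q = 0.25 < K = 2.2: net forward reaction.

CO, H₂O (reactants)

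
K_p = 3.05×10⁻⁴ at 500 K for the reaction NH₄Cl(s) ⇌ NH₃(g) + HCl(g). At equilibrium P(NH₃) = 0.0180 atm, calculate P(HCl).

(NH₄Cl is a pure solid — omitted from K_p.)
At equilibrium, K_p = P(NH₃)·P(HCl) = 3.05×10⁻⁴.
(0.0180)·(P(HCl)) = 3.05×10⁻⁴
P(HCl) = 0.0169 atm

P(HCl) = 0.0169 atm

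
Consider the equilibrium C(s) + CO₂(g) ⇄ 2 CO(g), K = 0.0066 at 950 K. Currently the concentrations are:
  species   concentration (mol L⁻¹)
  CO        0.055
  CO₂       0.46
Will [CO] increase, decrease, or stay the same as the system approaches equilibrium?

stay the same

(C is a pure solid — omitted from Q.)
Q = [CO]² / [CO₂] = (0.055)² / (0.46) = 0.0066
Q = 0.0066 = K; the system is at equilibrium.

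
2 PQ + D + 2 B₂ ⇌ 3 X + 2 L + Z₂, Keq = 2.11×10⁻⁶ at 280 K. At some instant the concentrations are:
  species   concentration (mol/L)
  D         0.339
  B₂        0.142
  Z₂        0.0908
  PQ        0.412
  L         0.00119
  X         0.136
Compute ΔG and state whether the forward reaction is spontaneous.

ΔG = -4.71 kJ/mol; the forward reaction is spontaneous

Q = [X]³·[L]²·[Z₂] / ([PQ]²·[D]·[B₂]²) = (0.136)³·(0.00119)²·(0.0908) / ((0.412)²·(0.339)·(0.142)²) = 2.79×10⁻⁷
ΔG = RT ln(Q/Keq) = (8.314 J mol⁻¹ K⁻¹)(280 K) × ln(2.79×10⁻⁷/2.11×10⁻⁶)
   = (2.328 kJ/mol)(-2.023) = -4.71 kJ/mol
ΔG < 0, so the forward reaction is spontaneous (proceeds forward).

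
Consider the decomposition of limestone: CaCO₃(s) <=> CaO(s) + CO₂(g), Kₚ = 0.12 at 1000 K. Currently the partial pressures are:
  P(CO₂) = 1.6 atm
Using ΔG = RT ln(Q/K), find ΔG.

ΔG = 21.5 kJ/mol

(CaCO₃, CaO are pure solids — omitted from Qₚ.)
Qₚ = P(CO₂) = 1.60
ΔG = RT ln(Qₚ/Kₚ) = (8.314 J mol⁻¹ K⁻¹)(1000 K) × ln(1.60/0.12)
   = (8.314 kJ/mol)(2.590) = 21.5 kJ/mol
ΔG > 0, so the forward reaction is non-spontaneous (proceeds in reverse).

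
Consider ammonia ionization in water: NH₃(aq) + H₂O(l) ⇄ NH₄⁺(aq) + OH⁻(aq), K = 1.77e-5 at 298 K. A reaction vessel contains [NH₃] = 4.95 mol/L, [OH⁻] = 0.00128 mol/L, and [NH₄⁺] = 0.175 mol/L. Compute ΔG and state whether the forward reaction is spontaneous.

ΔG = 2.33 kJ/mol; the forward reaction is non-spontaneous

(H₂O is a pure liquid — omitted from Q.)
Q = [NH₄⁺]·[OH⁻] / [NH₃] = (0.175)·(0.00128) / (4.95) = 4.53e-5
ΔG = RT ln(Q/K) = (8.314 J mol⁻¹ K⁻¹)(298 K) × ln(4.53e-5/1.77e-5)
   = (2.478 kJ/mol)(0.9397) = 2.33 kJ/mol
ΔG > 0, so the forward reaction is non-spontaneous (proceeds in reverse).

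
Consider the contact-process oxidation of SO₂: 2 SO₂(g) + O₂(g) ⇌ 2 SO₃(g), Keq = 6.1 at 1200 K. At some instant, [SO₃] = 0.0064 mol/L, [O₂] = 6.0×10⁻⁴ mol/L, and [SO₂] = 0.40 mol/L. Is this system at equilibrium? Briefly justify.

Q = [SO₃]² / ([SO₂]²·[O₂]) = (0.0064)² / ((0.40)²·(6.0×10⁻⁴)) = 0.43
Q = 0.43 < Keq = 6.1: net forward reaction.

no; Q < K, reaction proceeds forward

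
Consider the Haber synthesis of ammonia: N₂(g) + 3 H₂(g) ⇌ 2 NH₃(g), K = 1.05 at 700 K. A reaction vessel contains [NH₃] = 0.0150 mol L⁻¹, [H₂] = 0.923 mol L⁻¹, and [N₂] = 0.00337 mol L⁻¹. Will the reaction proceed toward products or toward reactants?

forward (toward products)

Q = [NH₃]² / ([N₂]·[H₂]³) = (0.0150)² / ((0.00337)·(0.923)³) = 0.0849
Q = 0.0849 < K = 1.05, so the forward reaction proceeds.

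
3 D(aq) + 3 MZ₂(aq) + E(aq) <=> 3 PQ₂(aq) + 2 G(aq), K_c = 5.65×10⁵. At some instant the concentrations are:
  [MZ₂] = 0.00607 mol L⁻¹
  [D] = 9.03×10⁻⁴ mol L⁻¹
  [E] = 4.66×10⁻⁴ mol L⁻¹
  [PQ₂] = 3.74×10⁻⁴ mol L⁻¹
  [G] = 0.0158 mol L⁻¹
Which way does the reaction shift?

toward products

Q_c = [PQ₂]³·[G]² / ([D]³·[MZ₂]³·[E]) = (3.74×10⁻⁴)³·(0.0158)² / ((9.03×10⁻⁴)³·(0.00607)³·(4.66×10⁻⁴)) = 1.70×10⁵
Q_c = 1.70×10⁵ < K_c = 5.65×10⁵, so the forward reaction proceeds.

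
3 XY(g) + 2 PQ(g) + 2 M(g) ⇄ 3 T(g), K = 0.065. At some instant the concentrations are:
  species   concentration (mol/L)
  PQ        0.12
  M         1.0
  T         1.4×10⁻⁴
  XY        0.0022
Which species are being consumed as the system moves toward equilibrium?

XY, PQ, M (reactants)

Q = [T]³ / ([XY]³·[PQ]²·[M]²) = (1.4×10⁻⁴)³ / ((0.0022)³·(0.12)²·(1.0)²) = 0.018
Q = 0.018 < K = 0.065: net forward reaction.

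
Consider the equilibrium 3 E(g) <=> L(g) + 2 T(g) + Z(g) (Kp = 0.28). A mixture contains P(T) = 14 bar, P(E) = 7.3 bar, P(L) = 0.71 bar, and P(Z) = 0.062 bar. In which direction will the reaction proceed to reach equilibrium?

Qp = P(L)·P(T)²·P(Z) / P(E)³ = (0.71)·(14)²·(0.062) / (7.3)³ = 0.022
Qp = 0.022 < Kp = 0.28, so the forward reaction proceeds.

forward (toward products)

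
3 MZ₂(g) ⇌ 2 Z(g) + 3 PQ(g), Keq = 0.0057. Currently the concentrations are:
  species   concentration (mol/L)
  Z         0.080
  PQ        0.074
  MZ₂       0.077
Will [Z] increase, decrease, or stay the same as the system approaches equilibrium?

stay the same

Q = [Z]²·[PQ]³ / [MZ₂]³ = (0.080)²·(0.074)³ / (0.077)³ = 0.0057
Q = 0.0057 = Keq; the system is at equilibrium.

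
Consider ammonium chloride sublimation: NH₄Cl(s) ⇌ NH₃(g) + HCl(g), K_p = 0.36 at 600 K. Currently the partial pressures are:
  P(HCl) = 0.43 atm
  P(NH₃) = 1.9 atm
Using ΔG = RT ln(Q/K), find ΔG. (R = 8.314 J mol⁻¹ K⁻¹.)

ΔG = 4.09 kJ/mol

(NH₄Cl is a pure solid — omitted from Q_p.)
Q_p = P(NH₃)·P(HCl) = (1.9)·(0.43) = 0.817
ΔG = RT ln(Q_p/K_p) = (8.314 J mol⁻¹ K⁻¹)(600 K) × ln(0.817/0.36)
   = (4.988 kJ/mol)(0.8195) = 4.09 kJ/mol
ΔG > 0, so the forward reaction is non-spontaneous (proceeds in reverse).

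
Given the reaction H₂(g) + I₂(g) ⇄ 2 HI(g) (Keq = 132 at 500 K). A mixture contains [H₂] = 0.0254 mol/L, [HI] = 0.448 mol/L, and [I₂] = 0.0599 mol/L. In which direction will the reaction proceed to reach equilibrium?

at equilibrium

Q = [HI]² / ([H₂]·[I₂]) = (0.448)² / ((0.0254)·(0.0599)) = 132
Q = 132 = Keq, so the system is already at equilibrium.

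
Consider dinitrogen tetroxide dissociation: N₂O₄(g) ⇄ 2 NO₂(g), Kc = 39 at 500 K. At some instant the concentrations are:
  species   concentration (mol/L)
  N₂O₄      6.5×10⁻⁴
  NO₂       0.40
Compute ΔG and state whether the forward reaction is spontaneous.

ΔG = 7.66 kJ/mol; the forward reaction is non-spontaneous

Qc = [NO₂]² / [N₂O₄] = (0.40)² / (6.5×10⁻⁴) = 246
ΔG = RT ln(Qc/Kc) = (8.314 J mol⁻¹ K⁻¹)(500 K) × ln(246/39)
   = (4.157 kJ/mol)(1.842) = 7.66 kJ/mol
ΔG > 0, so the forward reaction is non-spontaneous (proceeds in reverse).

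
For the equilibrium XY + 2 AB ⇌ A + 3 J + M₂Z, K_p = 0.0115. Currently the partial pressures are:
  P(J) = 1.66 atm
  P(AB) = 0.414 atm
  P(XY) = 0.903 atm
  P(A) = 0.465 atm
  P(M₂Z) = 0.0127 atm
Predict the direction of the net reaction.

toward reactants

Q_p = P(A)·P(J)³·P(M₂Z) / (P(XY)·P(AB)²) = (0.465)·(1.66)³·(0.0127) / ((0.903)·(0.414)²) = 0.175
Q_p = 0.175 > K_p = 0.0115, so the reverse reaction proceeds.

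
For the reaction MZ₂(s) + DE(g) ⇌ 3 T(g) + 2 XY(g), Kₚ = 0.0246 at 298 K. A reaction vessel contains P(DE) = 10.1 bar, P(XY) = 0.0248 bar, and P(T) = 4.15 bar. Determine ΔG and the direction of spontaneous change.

(MZ₂ is a pure solid — omitted from Qₚ.)
Qₚ = P(T)³·P(XY)² / P(DE) = (4.15)³·(0.0248)² / (10.1) = 0.00435
ΔG = RT ln(Qₚ/Kₚ) = (8.314 J mol⁻¹ K⁻¹)(298 K) × ln(0.00435/0.0246)
   = (2.478 kJ/mol)(-1.733) = -4.29 kJ/mol
ΔG < 0, so the forward reaction is spontaneous (proceeds forward).

ΔG = -4.29 kJ/mol; the forward reaction is spontaneous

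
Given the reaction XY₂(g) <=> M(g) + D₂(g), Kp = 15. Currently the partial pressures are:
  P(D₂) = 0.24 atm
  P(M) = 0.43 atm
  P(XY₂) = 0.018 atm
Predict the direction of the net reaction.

Qp = P(M)·P(D₂) / P(XY₂) = (0.43)·(0.24) / (0.018) = 5.7
Qp = 5.7 < Kp = 15, so the forward reaction proceeds.

to the right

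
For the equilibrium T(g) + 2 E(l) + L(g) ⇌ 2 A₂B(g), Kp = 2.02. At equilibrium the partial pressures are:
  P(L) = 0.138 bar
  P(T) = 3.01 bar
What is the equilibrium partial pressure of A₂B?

(E is a pure liquid — omitted from Kp.)
At equilibrium, Kp = P(A₂B)² / (P(T)·P(L)) = 2.02.
(P(A₂B))² / ((3.01)·(0.138)) = 2.02
P(A₂B)² = 0.839 ⇒ P(A₂B) = 0.916 bar

P(A₂B) = 0.916 bar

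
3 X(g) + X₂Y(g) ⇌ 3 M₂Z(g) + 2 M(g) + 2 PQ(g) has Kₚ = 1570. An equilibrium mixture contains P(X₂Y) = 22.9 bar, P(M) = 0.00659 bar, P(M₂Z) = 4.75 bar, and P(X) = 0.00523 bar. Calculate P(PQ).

P(PQ) = 1.05 bar

At equilibrium, Kₚ = P(M₂Z)³·P(M)²·P(PQ)² / (P(X)³·P(X₂Y)) = 1570.
(4.75)³·(0.00659)²·(P(PQ))² / ((0.00523)³·(22.9)) = 1570
P(PQ)² = 1.11 ⇒ P(PQ) = 1.05 bar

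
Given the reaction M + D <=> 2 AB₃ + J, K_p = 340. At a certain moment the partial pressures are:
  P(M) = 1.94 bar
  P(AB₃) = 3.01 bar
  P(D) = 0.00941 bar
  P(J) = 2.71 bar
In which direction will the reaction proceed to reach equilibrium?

Q_p = P(AB₃)²·P(J) / (P(M)·P(D)) = (3.01)²·(2.71) / ((1.94)·(0.00941)) = 1340
Q_p = 1340 > K_p = 340, so the reverse reaction proceeds.

toward reactants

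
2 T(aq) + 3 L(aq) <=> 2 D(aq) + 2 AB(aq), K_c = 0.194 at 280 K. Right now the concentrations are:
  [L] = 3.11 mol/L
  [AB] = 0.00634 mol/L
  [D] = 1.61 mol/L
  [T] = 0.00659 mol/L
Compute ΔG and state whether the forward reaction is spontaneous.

ΔG = -2.07 kJ/mol; the forward reaction is spontaneous

Q_c = [D]²·[AB]² / ([T]²·[L]³) = (1.61)²·(0.00634)² / ((0.00659)²·(3.11)³) = 0.0798
ΔG = RT ln(Q_c/K_c) = (8.314 J mol⁻¹ K⁻¹)(280 K) × ln(0.0798/0.194)
   = (2.328 kJ/mol)(-0.8883) = -2.07 kJ/mol
ΔG < 0, so the forward reaction is spontaneous (proceeds forward).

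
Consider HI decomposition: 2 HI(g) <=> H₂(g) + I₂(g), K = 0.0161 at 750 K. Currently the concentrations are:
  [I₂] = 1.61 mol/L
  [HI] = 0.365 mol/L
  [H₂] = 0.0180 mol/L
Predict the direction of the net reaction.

Q = [H₂]·[I₂] / [HI]² = (0.0180)·(1.61) / (0.365)² = 0.218
Q = 0.218 > K = 0.0161, so the reverse reaction proceeds.

in the reverse direction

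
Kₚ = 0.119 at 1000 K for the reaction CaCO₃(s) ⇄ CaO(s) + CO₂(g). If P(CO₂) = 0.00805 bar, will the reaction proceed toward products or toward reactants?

(CaCO₃, CaO are pure solids — omitted from Qₚ.)
Qₚ = P(CO₂) = 0.00805
Qₚ = 0.00805 < Kₚ = 0.119, so the forward reaction proceeds.

toward products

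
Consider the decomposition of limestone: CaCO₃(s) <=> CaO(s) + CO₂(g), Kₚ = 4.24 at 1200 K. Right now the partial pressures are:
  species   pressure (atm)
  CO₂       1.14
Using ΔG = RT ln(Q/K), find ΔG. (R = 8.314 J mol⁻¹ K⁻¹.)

(CaCO₃, CaO are pure solids — omitted from Qₚ.)
Qₚ = P(CO₂) = 1.14
ΔG = RT ln(Qₚ/Kₚ) = (8.314 J mol⁻¹ K⁻¹)(1200 K) × ln(1.14/4.24)
   = (9.977 kJ/mol)(-1.314) = -13.1 kJ/mol
ΔG < 0, so the forward reaction is spontaneous (proceeds forward).

ΔG = -13.1 kJ/mol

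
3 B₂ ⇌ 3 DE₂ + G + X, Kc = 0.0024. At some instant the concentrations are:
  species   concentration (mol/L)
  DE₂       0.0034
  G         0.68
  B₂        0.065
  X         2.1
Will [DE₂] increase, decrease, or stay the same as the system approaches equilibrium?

increase

Qc = [DE₂]³·[G]·[X] / [B₂]³ = (0.0034)³·(0.68)·(2.1) / (0.065)³ = 2.0e-4
Qc = 2.0e-4 < Kc = 0.0024: net forward reaction.
DE₂ is a product, so it increases.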